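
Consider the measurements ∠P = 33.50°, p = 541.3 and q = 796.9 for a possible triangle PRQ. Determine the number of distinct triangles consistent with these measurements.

q·sin P = 796.9·sin(33.50°) ≈ 439.8.
Since q sin P < p < q (439.8 < 541.3 < 796.9), two triangles exist.

2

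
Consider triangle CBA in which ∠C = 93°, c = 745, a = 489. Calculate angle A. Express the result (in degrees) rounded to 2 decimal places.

40.96

Law of sines: sin A = a·sin C/c ≈ 0.65548.
Since c ≥ a, only the acute value applies: ∠A ≈ 40.96°.
Then ∠B = 180° − ∠C − ∠A ≈ 46.04°.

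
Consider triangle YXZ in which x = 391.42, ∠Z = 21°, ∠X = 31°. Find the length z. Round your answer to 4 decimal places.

The third angle is ∠Y = 180° − ∠X − ∠Z = 128.00°.
Law of sines: z = x·sin Z/sin X ≈ 272.35.

272.3534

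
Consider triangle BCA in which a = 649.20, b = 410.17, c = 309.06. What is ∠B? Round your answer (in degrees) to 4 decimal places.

By the law of cosines, cos B = (c² + a² − b²) / (2·c·a) ≈ 0.86906, so ∠B ≈ 29.65°.

29.6505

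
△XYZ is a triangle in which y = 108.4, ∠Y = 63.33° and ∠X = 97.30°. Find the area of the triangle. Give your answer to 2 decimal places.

area ≈ 2162.97

The third angle is ∠Z = 180° − ∠X − ∠Y = 19.37°.
Law of sines: x = y·sin X/sin Y ≈ 120.32.
Law of sines: z = y·sin Z/sin Y ≈ 40.233.
Area = ½·y·x·sin Z ≈ 2163.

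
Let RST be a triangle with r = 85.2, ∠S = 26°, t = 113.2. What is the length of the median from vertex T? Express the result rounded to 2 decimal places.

By the law of cosines, s² = t² + r² − 2·t·r·cos S = 2736.2, so s ≈ 52.309.
Median from T: ½√(2·r² + 2·s² − t²) ≈ 42.356.

m_T ≈ 42.36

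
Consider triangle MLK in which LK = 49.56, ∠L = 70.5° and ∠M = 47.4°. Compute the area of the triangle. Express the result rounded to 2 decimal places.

area ≈ 1389.89

The third angle is ∠K = 180° − ∠M − ∠L = 62.10°.
Law of sines: KM = LK·sin L/sin M ≈ 63.466.
Law of sines: ML = LK·sin K/sin M ≈ 59.502.
Area = ½·LK·KM·sin K ≈ 1389.9.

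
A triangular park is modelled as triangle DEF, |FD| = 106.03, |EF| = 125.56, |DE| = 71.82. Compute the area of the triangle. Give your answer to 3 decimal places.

3804.225

Semiperimeter s = (125.56 + 106.03 + 71.82)/2 = 151.7.
Heron's formula: area = √(151.7·26.145·45.675·79.885) ≈ 3804.2.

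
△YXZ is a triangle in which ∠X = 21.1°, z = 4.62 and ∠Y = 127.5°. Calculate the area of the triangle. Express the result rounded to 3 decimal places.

area ≈ 5.850

The third angle is ∠Z = 180° − ∠Y − ∠X = 31.40°.
Law of sines: y = z·sin Y/sin Z ≈ 7.035.
Law of sines: x = z·sin X/sin Z ≈ 3.1922.
Area = ½·z·y·sin X ≈ 5.8502.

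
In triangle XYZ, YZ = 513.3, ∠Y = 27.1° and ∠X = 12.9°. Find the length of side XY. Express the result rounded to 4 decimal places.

The third angle is ∠Z = 180° − ∠X − ∠Y = 140.00°.
Law of sines: XY = YZ·sin Z/sin X ≈ 1477.9.

1477.9069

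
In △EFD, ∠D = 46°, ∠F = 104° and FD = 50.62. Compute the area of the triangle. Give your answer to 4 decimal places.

The third angle is ∠E = 180° − ∠F − ∠D = 30.00°.
Law of sines: DE = FD·sin F/sin E ≈ 98.233.
Law of sines: EF = FD·sin D/sin E ≈ 72.826.
Area = ½·FD·DE·sin D ≈ 1788.5.

area ≈ 1788.4734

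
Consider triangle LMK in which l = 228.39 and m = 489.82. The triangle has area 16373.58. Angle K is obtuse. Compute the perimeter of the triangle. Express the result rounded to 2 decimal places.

From area = ½·l·m·sin K, we get sin K = 2·area/(l·m) ≈ 0.29273.
Taking the obtuse solution, ∠K ≈ 162.98°.
Law of cosines then gives k ≈ 711.35.
Perimeter = 228.39 + 489.82 + 711.35 = 1429.6.

perimeter ≈ 1429.56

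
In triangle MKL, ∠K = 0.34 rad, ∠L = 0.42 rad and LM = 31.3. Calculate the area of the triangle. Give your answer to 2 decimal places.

The third angle is ∠M = π − ∠K − ∠L = 2.382 rad.
Law of sines: KL = LM·sin M/sin K ≈ 64.66.
Law of sines: MK = LM·sin L/sin K ≈ 38.271.
Area = ½·LM·KL·sin L ≈ 412.62.

area ≈ 412.62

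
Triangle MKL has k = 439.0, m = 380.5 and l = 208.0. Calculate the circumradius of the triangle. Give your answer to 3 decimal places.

By the law of cosines, cos M = (k² + l² − m²) / (2·k·l) ≈ 0.49941, so ∠M ≈ 60.04°.
Circumradius = m/(2 sin M) ≈ 219.6.

R ≈ 219.596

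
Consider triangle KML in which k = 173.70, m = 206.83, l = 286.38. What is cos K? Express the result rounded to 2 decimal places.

0.80

By the law of cosines, cos K = (m² + l² − k²) / (2·m·l) ≈ 0.79873, so ∠K ≈ 36.99°.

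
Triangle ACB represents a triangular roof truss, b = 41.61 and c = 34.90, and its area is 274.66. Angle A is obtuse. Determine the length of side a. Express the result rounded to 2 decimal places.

75.09

From area = ½·c·b·sin A, we get sin A = 2·area/(c·b) ≈ 0.37827.
Taking the obtuse solution, ∠A ≈ 157.77°.
Law of cosines then gives a ≈ 75.086.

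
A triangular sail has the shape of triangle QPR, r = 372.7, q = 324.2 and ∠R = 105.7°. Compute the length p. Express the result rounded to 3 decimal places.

115.977

Law of sines: sin Q = q·sin R/r ≈ 0.83742.
Since r ≥ q, only the acute value applies: ∠Q ≈ 56.87°.
Then ∠P = 180° − ∠R − ∠Q ≈ 17.43°.
Law of sines gives p = r·sin P/sin R ≈ 115.98.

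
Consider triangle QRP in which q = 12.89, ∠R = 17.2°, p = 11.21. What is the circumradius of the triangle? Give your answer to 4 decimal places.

By the law of cosines, r² = p² + q² − 2·p·q·cos R = 15.747, so r ≈ 3.9682.
Area = ½·p·q·sin R ≈ 21.364.
Circumradius = r/(2 sin R) ≈ 6.7097.

6.7097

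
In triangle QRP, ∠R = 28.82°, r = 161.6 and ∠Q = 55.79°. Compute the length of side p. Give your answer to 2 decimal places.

The third angle is ∠P = 180° − ∠Q − ∠R = 95.39°.
Law of sines: p = r·sin P/sin R ≈ 333.75.

333.75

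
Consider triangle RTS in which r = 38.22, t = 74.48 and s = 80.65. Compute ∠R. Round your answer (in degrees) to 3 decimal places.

By the law of cosines, cos R = (t² + s² − r²) / (2·t·s) ≈ 0.88158, so ∠R ≈ 28.17°.

∠R ≈ 28.167°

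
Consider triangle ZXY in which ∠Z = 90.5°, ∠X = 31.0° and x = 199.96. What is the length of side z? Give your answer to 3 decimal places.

388.228

The third angle is ∠Y = 180° − ∠Z − ∠X = 58.50°.
Law of sines: z = x·sin Z/sin X ≈ 388.23.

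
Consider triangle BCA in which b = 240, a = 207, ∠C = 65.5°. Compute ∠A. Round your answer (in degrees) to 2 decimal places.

∠A ≈ 50.70°

By the law of cosines, c² = a² + b² − 2·a·b·cos C = 59245, so c ≈ 243.4.
Law of cosines again: cos A = (b² + c² − a²)/(2·b·c) ≈ 0.63335, so ∠A ≈ 50.70°.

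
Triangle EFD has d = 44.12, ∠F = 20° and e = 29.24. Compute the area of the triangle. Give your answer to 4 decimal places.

Area = ½·d·e·sin F ≈ 220.61.

220.6148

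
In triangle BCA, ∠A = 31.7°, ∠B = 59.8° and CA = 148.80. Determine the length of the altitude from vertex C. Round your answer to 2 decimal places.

78.19

The third angle is ∠C = 180° − ∠A − ∠B = 88.50°.
Law of sines: AB = CA·sin C/sin B ≈ 172.11.
Law of sines: BC = CA·sin A/sin B ≈ 90.469.
Area = ½·CA·AB·sin A ≈ 6728.6.
The altitude from C has length 2·area/AB ≈ 78.19.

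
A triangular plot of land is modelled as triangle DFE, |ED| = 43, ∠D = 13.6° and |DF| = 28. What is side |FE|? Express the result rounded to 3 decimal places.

By the law of cosines, |FE|² = |ED|² + |DF|² − 2·|ED|·|DF|·cos D = 292.52, so |FE| ≈ 17.103.

17.103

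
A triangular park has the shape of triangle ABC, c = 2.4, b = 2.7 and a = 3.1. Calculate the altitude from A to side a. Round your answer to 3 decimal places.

Semiperimeter s = (3.1 + 2.7 + 2.4)/2 = 4.1.
Heron's formula: area = √(4.1·1·1.4·1.7) ≈ 3.1238.
The altitude from A has length 2·area/a ≈ 2.0153.

h_A ≈ 2.015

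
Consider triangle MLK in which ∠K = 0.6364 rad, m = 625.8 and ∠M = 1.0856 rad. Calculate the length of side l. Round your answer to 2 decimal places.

699.38

The third angle is ∠L = π − ∠K − ∠M = 1.4196 rad.
Law of sines: l = m·sin L/sin M ≈ 699.38.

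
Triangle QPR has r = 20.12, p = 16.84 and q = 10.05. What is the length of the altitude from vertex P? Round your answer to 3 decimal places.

10.032

Semiperimeter s = (10.05 + 16.84 + 20.12)/2 = 23.505.
Heron's formula: area = √(23.505·13.455·6.665·3.385) ≈ 84.47.
The altitude from P has length 2·area/p ≈ 10.032.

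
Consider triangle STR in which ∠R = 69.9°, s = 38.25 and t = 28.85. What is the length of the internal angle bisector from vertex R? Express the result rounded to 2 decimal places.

26.96

By the law of cosines, r² = s² + t² − 2·s·t·cos R = 1536.9, so r ≈ 39.204.
The bisector from R has length 2·s·t·cos(∠R/2)/(s+t) ≈ 26.96.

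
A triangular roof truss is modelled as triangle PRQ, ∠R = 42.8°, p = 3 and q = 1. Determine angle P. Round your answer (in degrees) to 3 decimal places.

∠P ≈ 120.511°

By the law of cosines, r² = q² + p² − 2·q·p·cos R = 5.5976, so r ≈ 2.3659.
Law of cosines again: cos P = (r² + q² − p²)/(2·r·q) ≈ -0.50770, so ∠P ≈ 120.51°.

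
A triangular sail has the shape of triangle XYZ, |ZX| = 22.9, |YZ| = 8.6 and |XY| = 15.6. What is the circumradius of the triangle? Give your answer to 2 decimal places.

18.01

By the law of cosines, cos X = (|ZX|² + |XY|² − |YZ|²) / (2·|ZX|·|XY|) ≈ 0.97107, so ∠X ≈ 13.82°.
Circumradius = |YZ|/(2 sin X) ≈ 18.007.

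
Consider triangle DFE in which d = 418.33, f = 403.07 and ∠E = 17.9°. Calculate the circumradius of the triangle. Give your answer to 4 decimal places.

By the law of cosines, e² = d² + f² − 2·d·f·cos E = 16557, so e ≈ 128.67.
Area = ½·d·f·sin E ≈ 25913.
Circumradius = e/(2 sin E) ≈ 209.32.

209.3224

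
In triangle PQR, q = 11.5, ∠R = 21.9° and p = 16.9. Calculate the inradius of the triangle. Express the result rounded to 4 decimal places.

By the law of cosines, r² = p² + q² − 2·p·q·cos R = 57.21, so r ≈ 7.5637.
Area = ½·p·q·sin R ≈ 36.245.
Semiperimeter s = (16.9+11.5+7.5637)/2 = 17.982.
Inradius = area/s = 36.245/17.982 ≈ 2.0156.

2.0156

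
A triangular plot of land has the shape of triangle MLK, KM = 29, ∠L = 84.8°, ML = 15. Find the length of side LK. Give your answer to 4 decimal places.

26.2160

Law of sines: sin K = ML·sin L/KM ≈ 0.51511.
Since KM ≥ ML, only the acute value applies: ∠K ≈ 31.00°.
Then ∠M = 180° − ∠L − ∠K ≈ 64.20°.
Law of sines gives LK = KM·sin M/sin L ≈ 26.216.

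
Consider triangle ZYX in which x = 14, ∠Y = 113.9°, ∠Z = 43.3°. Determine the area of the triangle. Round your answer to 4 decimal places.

The third angle is ∠X = 180° − ∠Z − ∠Y = 22.80°.
Law of sines: z = x·sin Z/sin X ≈ 24.777.
Law of sines: y = x·sin Y/sin X ≈ 33.03.
Area = ½·x·z·sin Y ≈ 158.57.

area ≈ 158.5670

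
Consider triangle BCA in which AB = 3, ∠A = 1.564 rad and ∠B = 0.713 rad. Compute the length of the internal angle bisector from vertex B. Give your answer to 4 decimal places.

The third angle is ∠C = π − ∠A − ∠B = 0.865 rad.
Law of sines: CA = AB·sin B/sin C ≈ 2.5792.
Law of sines: BC = AB·sin A/sin C ≈ 3.943.
The bisector from B has length 2·AB·BC·cos(∠B/2)/(AB+BC) ≈ 3.1932.

t_B ≈ 3.1932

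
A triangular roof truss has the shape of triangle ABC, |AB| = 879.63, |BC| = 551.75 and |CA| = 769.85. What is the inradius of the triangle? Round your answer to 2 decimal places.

Semiperimeter s = (551.75 + 769.85 + 879.63)/2 = 1100.6.
Heron's formula: area = √(1100.6·548.87·330.76·220.99) ≈ 2.1013e+05.
Inradius = area/s = 2.1013e+05/1100.6 ≈ 190.92.

r ≈ 190.92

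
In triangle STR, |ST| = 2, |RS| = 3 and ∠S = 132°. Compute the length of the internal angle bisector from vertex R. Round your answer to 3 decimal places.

By the law of cosines, |TR|² = |RS|² + |ST|² − 2·|RS|·|ST|·cos S = 21.03, so |TR| ≈ 4.5858.
Law of cosines again: cos R = (|TR|² + |RS|² − |ST|²)/(2·|TR|·|RS|) ≈ 0.94602, so ∠R ≈ 18.91°.
The bisector from R has length 2·|TR|·|RS|·cos(∠R/2)/(|TR|+|RS|) ≈ 3.5779.

t_R ≈ 3.578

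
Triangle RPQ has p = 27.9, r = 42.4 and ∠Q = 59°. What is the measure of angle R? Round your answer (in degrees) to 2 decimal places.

By the law of cosines, q² = r² + p² − 2·r·p·cos Q = 1357.6, so q ≈ 36.846.
Law of cosines again: cos R = (p² + q² − r²)/(2·p·q) ≈ 0.16453, so ∠R ≈ 80.53°.

80.53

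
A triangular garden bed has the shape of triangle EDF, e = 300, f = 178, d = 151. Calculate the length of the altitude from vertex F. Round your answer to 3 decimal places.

Semiperimeter s = (300 + 151 + 178)/2 = 314.5.
Heron's formula: area = √(314.5·14.5·163.5·136.5) ≈ 10088.
The altitude from F has length 2·area/f ≈ 113.35.

113.352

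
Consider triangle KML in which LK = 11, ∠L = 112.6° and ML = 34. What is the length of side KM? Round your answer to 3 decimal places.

By the law of cosines, KM² = ML² + LK² − 2·ML·LK·cos L = 1564.5, so KM ≈ 39.553.

39.553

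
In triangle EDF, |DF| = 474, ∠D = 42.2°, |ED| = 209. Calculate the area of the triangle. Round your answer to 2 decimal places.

Area = ½·|ED|·|DF|·sin D ≈ 33272.

area ≈ 33272.34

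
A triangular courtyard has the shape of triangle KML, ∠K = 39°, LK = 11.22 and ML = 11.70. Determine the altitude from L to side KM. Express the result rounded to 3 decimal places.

Law of sines: sin M = LK·sin K/ML ≈ 0.60350.
Since ML ≥ LK, only the acute value applies: ∠M ≈ 37.12°.
Then ∠L = 180° − ∠K − ∠M ≈ 103.88°.
Law of sines gives KM = ML·sin L/sin K ≈ 18.049.
Area = ½·ML·LK·sin L ≈ 63.721.
The altitude from L has length 2·area/KM ≈ 7.061.

h_L ≈ 7.061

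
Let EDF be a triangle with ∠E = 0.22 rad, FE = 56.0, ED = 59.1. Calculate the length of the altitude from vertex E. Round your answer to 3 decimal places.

h_E ≈ 55.533

By the law of cosines, DF² = FE² + ED² − 2·FE·ED·cos E = 169.15, so DF ≈ 13.006.
Area = ½·FE·ED·sin E ≈ 361.13.
The altitude from E has length 2·area/DF ≈ 55.533.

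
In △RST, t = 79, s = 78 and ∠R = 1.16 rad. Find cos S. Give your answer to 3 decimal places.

cos S ≈ 0.556

By the law of cosines, r² = s² + t² − 2·s·t·cos R = 7403.5, so r ≈ 86.044.
Law of cosines again: cos S = (t² + r² − s²)/(2·t·r) ≈ 0.55613, so ∠S ≈ 0.981 rad.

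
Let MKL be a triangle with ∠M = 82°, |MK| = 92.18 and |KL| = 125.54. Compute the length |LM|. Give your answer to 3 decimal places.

99.013

Law of sines: sin L = |MK|·sin M/|KL| ≈ 0.72712.
Since |KL| ≥ |MK|, only the acute value applies: ∠L ≈ 46.65°.
Then ∠K = 180° − ∠M − ∠L ≈ 51.35°.
Law of sines gives |LM| = |KL|·sin K/sin M ≈ 99.013.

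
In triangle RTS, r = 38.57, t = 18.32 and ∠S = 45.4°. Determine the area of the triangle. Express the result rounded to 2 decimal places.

area ≈ 251.56

Area = ½·r·t·sin S ≈ 251.56.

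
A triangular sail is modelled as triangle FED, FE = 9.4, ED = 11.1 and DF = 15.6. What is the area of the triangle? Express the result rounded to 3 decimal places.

Semiperimeter s = (11.1 + 15.6 + 9.4)/2 = 18.05.
Heron's formula: area = √(18.05·6.95·2.45·8.65) ≈ 51.561.

51.561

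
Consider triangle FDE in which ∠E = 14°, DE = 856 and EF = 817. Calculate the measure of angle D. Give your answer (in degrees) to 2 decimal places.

By the law of cosines, FD² = DE² + EF² − 2·DE·EF·cos E = 43068, so FD ≈ 207.53.
Law of cosines again: cos D = (FD² + DE² − EF²)/(2·FD·DE) ≈ 0.30486, so ∠D ≈ 72.25°.

∠D ≈ 72.25°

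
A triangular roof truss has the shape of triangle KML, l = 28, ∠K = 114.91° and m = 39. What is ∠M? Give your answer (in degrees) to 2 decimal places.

By the law of cosines, k² = m² + l² − 2·m·l·cos K = 3224.9, so k ≈ 56.788.
Law of cosines again: cos M = (l² + k² − m²)/(2·l·k) ≈ 0.78232, so ∠M ≈ 38.53°.

∠M ≈ 38.53°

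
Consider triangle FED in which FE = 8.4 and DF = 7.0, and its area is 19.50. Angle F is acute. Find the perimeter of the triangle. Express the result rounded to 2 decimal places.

From area = ½·DF·FE·sin F, we get sin F = 2·area/(DF·FE) ≈ 0.66327.
Taking the acute solution, ∠F ≈ 0.725 rad.
Law of cosines then gives ED ≈ 5.6169.
Perimeter = 5.6169 + 7 + 8.4 = 21.017.

perimeter ≈ 21.02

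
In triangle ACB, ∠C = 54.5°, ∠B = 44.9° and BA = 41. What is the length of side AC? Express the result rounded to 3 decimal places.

The third angle is ∠A = 180° − ∠C − ∠B = 80.60°.
Law of sines: AC = BA·sin B/sin C ≈ 35.549.

35.549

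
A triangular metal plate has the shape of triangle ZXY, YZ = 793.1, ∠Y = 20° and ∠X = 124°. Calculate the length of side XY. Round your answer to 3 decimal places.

562.306

The third angle is ∠Z = 180° − ∠X − ∠Y = 36.00°.
Law of sines: XY = YZ·sin Z/sin X ≈ 562.31.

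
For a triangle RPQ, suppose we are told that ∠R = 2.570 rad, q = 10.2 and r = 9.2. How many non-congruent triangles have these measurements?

0

q·sin R = 10.2·sin(2.570 rad) ≈ 5.518.
Since ∠R is not acute, a triangle exists only if r > q; here r ≤ q, so there is no triangle.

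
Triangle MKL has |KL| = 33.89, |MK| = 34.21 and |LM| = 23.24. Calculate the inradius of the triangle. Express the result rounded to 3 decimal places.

Semiperimeter s = (33.89 + 23.24 + 34.21)/2 = 45.67.
Heron's formula: area = √(45.67·11.78·22.43·11.46) ≈ 371.87.
Inradius = area/s = 371.87/45.67 ≈ 8.1426.

8.143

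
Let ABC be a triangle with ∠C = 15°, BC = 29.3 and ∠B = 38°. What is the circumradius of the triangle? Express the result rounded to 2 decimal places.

The third angle is ∠A = 180° − ∠B − ∠C = 127.00°.
Law of sines: CA = BC·sin B/sin A ≈ 22.587.
Law of sines: AB = BC·sin C/sin A ≈ 9.4954.
Circumradius = BC/(2 sin A) ≈ 18.344.

R ≈ 18.34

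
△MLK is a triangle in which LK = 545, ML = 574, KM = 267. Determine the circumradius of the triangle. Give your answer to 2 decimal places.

By the law of cosines, cos M = (KM² + ML² − LK²) / (2·KM·ML) ≈ 0.33845, so ∠M ≈ 70.22°.
Circumradius = LK/(2 sin M) ≈ 289.59.

289.59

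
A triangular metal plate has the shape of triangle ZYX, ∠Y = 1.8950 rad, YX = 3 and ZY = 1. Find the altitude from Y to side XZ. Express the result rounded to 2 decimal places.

By the law of cosines, XZ² = ZY² + YX² − 2·ZY·YX·cos Y = 11.911, so XZ ≈ 3.4513.
Area = ½·ZY·YX·sin Y ≈ 1.4219.
The altitude from Y has length 2·area/XZ ≈ 0.82396.

h_Y ≈ 0.82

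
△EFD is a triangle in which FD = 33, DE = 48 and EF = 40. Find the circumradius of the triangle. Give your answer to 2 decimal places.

By the law of cosines, cos E = (DE² + EF² − FD²) / (2·DE·EF) ≈ 0.73307, so ∠E ≈ 42.86°.
Circumradius = FD/(2 sin E) ≈ 24.259.

24.26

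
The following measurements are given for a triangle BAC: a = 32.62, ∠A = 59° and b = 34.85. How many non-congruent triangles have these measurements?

2

b·sin A = 34.85·sin(59°) ≈ 29.87.
Since b sin A < a < b (29.87 < 32.62 < 34.85), two triangles exist.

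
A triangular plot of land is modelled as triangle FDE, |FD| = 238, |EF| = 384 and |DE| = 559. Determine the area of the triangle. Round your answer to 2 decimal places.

area ≈ 36796.36

Semiperimeter s = (559 + 384 + 238)/2 = 590.5.
Heron's formula: area = √(590.5·31.5·206.5·352.5) ≈ 36796.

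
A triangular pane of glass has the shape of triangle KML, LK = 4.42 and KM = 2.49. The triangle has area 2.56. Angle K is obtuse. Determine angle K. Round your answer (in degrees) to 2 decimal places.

∠K ≈ 152.28°

From area = ½·LK·KM·sin K, we get sin K = 2·area/(LK·KM) ≈ 0.46521.
Taking the obtuse solution, ∠K ≈ 152.28°.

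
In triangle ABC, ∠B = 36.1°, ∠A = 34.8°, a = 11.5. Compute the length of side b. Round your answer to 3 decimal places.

The third angle is ∠C = 180° − ∠A − ∠B = 109.10°.
Law of sines: b = a·sin B/sin A ≈ 11.872.

11.872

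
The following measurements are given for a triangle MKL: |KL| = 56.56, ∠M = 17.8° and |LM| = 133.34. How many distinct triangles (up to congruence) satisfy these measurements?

|LM|·sin M = 133.34·sin(17.8°) ≈ 40.76.
Since |LM| sin M < |KL| < |LM| (40.76 < 56.56 < 133.34), two triangles exist.

2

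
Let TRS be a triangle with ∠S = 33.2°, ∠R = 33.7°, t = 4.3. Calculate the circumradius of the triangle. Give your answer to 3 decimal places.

The third angle is ∠T = 180° − ∠R − ∠S = 113.10°.
Law of sines: r = t·sin R/sin T ≈ 2.5938.
Law of sines: s = t·sin S/sin T ≈ 2.5598.
Circumradius = t/(2 sin T) ≈ 2.3374.

2.337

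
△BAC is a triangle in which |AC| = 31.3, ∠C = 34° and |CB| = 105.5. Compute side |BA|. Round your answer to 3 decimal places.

81.454

By the law of cosines, |BA|² = |AC|² + |CB|² − 2·|AC|·|CB|·cos C = 6634.7, so |BA| ≈ 81.454.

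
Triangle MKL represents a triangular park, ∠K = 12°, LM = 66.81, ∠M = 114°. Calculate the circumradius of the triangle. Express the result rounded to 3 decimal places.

The third angle is ∠L = 180° − ∠M − ∠K = 54.00°.
Law of sines: KL = LM·sin M/sin K ≈ 293.56.
Law of sines: MK = LM·sin L/sin K ≈ 259.97.
Circumradius = LM/(2 sin K) ≈ 160.67.

160.669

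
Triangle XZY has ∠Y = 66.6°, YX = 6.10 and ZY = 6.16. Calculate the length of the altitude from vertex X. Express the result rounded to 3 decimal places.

5.598

By the law of cosines, XZ² = ZY² + YX² − 2·ZY·YX·cos Y = 45.309, so XZ ≈ 6.7312.
Area = ½·ZY·YX·sin Y ≈ 17.243.
The altitude from X has length 2·area/ZY ≈ 5.5983.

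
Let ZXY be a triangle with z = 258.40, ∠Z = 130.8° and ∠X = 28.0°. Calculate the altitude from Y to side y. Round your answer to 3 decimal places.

The third angle is ∠Y = 180° − ∠Z − ∠X = 21.20°.
Law of sines: x = z·sin X/sin Z ≈ 160.25.
Law of sines: y = z·sin Y/sin Z ≈ 123.44.
Area = ½·z·x·sin Y ≈ 7487.4.
The altitude from Y has length 2·area/y ≈ 121.31.

121.311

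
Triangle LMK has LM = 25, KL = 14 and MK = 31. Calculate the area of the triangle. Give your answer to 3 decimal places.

Semiperimeter s = (31 + 14 + 25)/2 = 35.
Heron's formula: area = √(35·4·21·10) ≈ 171.46.

area ≈ 171.464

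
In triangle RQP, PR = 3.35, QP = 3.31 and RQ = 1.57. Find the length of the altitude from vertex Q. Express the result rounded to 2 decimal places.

Semiperimeter s = (3.31 + 3.35 + 1.57)/2 = 4.115.
Heron's formula: area = √(4.115·0.805·0.765·2.545) ≈ 2.5396.
The altitude from Q has length 2·area/PR ≈ 1.5162.

h_Q ≈ 1.52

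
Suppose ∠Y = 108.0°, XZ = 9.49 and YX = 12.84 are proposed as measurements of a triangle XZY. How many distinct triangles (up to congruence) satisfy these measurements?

YX·sin Y = 12.84·sin(108.0°) ≈ 12.21.
Since ∠Y is not acute, a triangle exists only if XZ > YX; here XZ ≤ YX, so there is no triangle.

0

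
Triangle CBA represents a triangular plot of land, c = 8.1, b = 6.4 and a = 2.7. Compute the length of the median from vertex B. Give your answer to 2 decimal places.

5.12

Median from B: ½√(2·a² + 2·c² − b²) ≈ 5.1196.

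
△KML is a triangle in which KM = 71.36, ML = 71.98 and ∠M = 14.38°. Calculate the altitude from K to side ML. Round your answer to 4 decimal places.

h_K ≈ 17.7224

By the law of cosines, LK² = KM² + ML² − 2·KM·ML·cos M = 322.24, so LK ≈ 17.951.
Area = ½·KM·ML·sin M ≈ 637.83.
The altitude from K has length 2·area/ML ≈ 17.722.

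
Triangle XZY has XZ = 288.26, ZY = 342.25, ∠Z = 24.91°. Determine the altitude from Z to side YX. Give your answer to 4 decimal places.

h_Z ≈ 284.9160

By the law of cosines, YX² = XZ² + ZY² − 2·XZ·ZY·cos Z = 21271, so YX ≈ 145.85.
Area = ½·XZ·ZY·sin Z ≈ 20777.
The altitude from Z has length 2·area/YX ≈ 284.92.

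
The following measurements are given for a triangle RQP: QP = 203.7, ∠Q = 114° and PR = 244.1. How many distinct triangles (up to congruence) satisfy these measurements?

QP·sin Q = 203.7·sin(114°) ≈ 186.1.
Since ∠Q is not acute, a triangle exists only if PR > QP; here PR > QP, so there is exactly one triangle.

1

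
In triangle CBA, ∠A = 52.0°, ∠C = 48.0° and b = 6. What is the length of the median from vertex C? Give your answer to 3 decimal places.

The third angle is ∠B = 180° − ∠A − ∠C = 80.00°.
Law of sines: c = b·sin C/sin B ≈ 4.5277.
Law of sines: a = b·sin A/sin B ≈ 4.801.
Median from C: ½√(2·b² + 2·a² − c²) ≈ 4.9396.

m_C ≈ 4.940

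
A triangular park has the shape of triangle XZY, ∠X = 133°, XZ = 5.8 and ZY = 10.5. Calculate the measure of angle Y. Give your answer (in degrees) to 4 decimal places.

∠Y ≈ 23.8276°

Law of sines: sin Y = XZ·sin X/ZY ≈ 0.40399.
Since ZY ≥ XZ, only the acute value applies: ∠Y ≈ 23.83°.
Then ∠Z = 180° − ∠X − ∠Y ≈ 23.17°.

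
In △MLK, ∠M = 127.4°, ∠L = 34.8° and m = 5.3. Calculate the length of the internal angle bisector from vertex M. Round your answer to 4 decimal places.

t_M ≈ 1.1769

The third angle is ∠K = 180° − ∠M − ∠L = 17.80°.
Law of sines: l = m·sin L/sin M ≈ 3.8076.
Law of sines: k = m·sin K/sin M ≈ 2.0395.
The bisector from M has length 2·l·k·cos(∠M/2)/(l+k) ≈ 1.1769.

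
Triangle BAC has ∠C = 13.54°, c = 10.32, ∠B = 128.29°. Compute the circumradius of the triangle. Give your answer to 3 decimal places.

R ≈ 22.040

The third angle is ∠A = 180° − ∠C − ∠B = 38.17°.
Law of sines: b = c·sin B/sin C ≈ 34.597.
Law of sines: a = c·sin A/sin C ≈ 27.241.
Circumradius = c/(2 sin C) ≈ 22.04.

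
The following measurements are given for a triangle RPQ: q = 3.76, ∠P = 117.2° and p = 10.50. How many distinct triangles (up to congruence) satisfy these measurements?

q·sin P = 3.76·sin(117.2°) ≈ 3.344.
Since ∠P is not acute, a triangle exists only if p > q; here p > q, so there is exactly one triangle.

1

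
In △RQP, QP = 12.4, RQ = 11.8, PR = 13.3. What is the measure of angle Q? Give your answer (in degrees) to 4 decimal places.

∠Q ≈ 66.6238°

By the law of cosines, cos Q = (RQ² + QP² − PR²) / (2·RQ·QP) ≈ 0.39677, so ∠Q ≈ 66.62°.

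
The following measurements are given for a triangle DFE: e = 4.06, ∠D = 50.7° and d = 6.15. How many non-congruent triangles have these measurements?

1

e·sin D = 4.06·sin(50.7°) ≈ 3.142.
Since d ≥ e, exactly one triangle exists.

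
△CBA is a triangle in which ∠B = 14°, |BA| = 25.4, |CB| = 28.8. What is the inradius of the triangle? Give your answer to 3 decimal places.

2.872

By the law of cosines, |AC|² = |CB|² + |BA|² − 2·|CB|·|BA|·cos B = 55.019, so |AC| ≈ 7.4174.
Area = ½·|CB|·|BA|·sin B ≈ 88.485.
Semiperimeter s = (25.4+7.4174+28.8)/2 = 30.809.
Inradius = area/s = 88.485/30.809 ≈ 2.8721.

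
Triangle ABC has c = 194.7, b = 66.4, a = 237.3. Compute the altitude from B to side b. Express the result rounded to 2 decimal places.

Semiperimeter s = (237.3 + 66.4 + 194.7)/2 = 249.2.
Heron's formula: area = √(249.2·11.9·182.8·54.5) ≈ 5435.4.
The altitude from B has length 2·area/b ≈ 163.72.

h_B ≈ 163.72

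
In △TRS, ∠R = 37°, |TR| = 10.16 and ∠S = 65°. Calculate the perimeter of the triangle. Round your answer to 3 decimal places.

27.872

The third angle is ∠T = 180° − ∠R − ∠S = 78.00°.
Law of sines: |RS| = |TR|·sin T/sin S ≈ 10.965.
Law of sines: |ST| = |TR|·sin R/sin S ≈ 6.7465.
Semiperimeter s = (10.965+6.7465+10.16)/2 = 13.936.
Perimeter = 10.965 + 6.7465 + 10.16 = 27.872.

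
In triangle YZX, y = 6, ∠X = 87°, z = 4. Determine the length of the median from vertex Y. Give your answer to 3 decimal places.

m_Y ≈ 4.873

By the law of cosines, x² = y² + z² − 2·y·z·cos X = 49.488, so x ≈ 7.0348.
Median from Y: ½√(2·z² + 2·x² − y²) ≈ 4.8728.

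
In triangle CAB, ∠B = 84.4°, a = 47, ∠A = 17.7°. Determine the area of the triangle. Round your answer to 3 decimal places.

The third angle is ∠C = 180° − ∠A − ∠B = 77.90°.
Law of sines: c = a·sin C/sin A ≈ 151.15.
Law of sines: b = a·sin B/sin A ≈ 153.85.
Area = ½·a·c·sin B ≈ 3535.2.

area ≈ 3535.166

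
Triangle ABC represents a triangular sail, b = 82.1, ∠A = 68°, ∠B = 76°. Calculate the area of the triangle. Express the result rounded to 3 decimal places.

area ≈ 1892.940

The third angle is ∠C = 180° − ∠A − ∠B = 36.00°.
Law of sines: a = b·sin A/sin B ≈ 78.452.
Law of sines: c = b·sin C/sin B ≈ 49.734.
Area = ½·b·a·sin C ≈ 1892.9.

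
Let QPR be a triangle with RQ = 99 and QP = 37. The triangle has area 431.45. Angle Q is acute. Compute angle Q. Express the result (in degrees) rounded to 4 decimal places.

From area = ½·RQ·QP·sin Q, we get sin Q = 2·area/(RQ·QP) ≈ 0.23557.
Taking the acute solution, ∠Q ≈ 13.63°.

13.6253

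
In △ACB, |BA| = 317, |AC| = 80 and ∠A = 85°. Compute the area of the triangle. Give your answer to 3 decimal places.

Area = ½·|BA|·|AC|·sin A ≈ 12632.

area ≈ 12631.749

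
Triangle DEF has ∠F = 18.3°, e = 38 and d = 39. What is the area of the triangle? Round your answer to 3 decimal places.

232.668

Area = ½·d·e·sin F ≈ 232.67.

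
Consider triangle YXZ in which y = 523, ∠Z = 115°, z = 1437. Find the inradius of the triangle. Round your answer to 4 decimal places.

173.8780

Law of sines: sin Y = y·sin Z/z ≈ 0.32985.
Since z ≥ y, only the acute value applies: ∠Y ≈ 19.26°.
Then ∠X = 180° − ∠Z − ∠Y ≈ 45.74°.
Law of sines gives x = z·sin X/sin Z ≈ 1135.5.
Area = ½·z·y·sin X ≈ 2.6912e+05.
Semiperimeter s = (523+1135.5+1437)/2 = 1547.8.
Inradius = area/s = 2.6912e+05/1547.8 ≈ 173.88.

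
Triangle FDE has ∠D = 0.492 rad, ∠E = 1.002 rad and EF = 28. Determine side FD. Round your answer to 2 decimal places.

49.94

The third angle is ∠F = π − ∠D − ∠E = 1.648 rad.
Law of sines: FD = EF·sin E/sin D ≈ 49.941.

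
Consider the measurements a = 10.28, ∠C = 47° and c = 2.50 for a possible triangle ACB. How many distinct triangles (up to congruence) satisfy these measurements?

a·sin C = 10.28·sin(47°) ≈ 7.518.
Since c = 2.50 < 7.518 = a sin C, no triangle exists.

0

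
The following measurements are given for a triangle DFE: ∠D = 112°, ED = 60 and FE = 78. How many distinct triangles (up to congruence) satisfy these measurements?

ED·sin D = 60·sin(112°) ≈ 55.63.
Since ∠D is not acute, a triangle exists only if FE > ED; here FE > ED, so there is exactly one triangle.

1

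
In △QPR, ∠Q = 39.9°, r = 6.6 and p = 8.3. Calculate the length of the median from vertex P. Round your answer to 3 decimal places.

By the law of cosines, q² = p² + r² − 2·p·r·cos Q = 28.399, so q ≈ 5.3291.
Median from P: ½√(2·r² + 2·q² − p²) ≈ 4.331.

m_P ≈ 4.331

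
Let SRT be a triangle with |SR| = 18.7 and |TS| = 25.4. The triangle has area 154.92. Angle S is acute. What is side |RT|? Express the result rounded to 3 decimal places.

16.578

From area = ½·|TS|·|SR|·sin S, we get sin S = 2·area/(|TS|·|SR|) ≈ 0.65232.
Taking the acute solution, ∠S ≈ 40.72°.
Law of cosines then gives |RT| ≈ 16.578.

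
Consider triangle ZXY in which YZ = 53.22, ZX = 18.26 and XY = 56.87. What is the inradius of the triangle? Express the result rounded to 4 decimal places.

r ≈ 7.5668

Semiperimeter s = (56.87 + 53.22 + 18.26)/2 = 64.175.
Heron's formula: area = √(64.175·7.305·10.955·45.915) ≈ 485.6.
Inradius = area/s = 485.6/64.175 ≈ 7.5668.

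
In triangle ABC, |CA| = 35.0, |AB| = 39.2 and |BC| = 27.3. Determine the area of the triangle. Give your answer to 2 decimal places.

Semiperimeter s = (27.3 + 35 + 39.2)/2 = 50.75.
Heron's formula: area = √(50.75·23.45·15.75·11.55) ≈ 465.29.

area ≈ 465.29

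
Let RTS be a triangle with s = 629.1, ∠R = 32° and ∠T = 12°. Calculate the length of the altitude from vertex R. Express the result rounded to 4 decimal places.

h_R ≈ 130.7972

The third angle is ∠S = 180° − ∠R − ∠T = 136.00°.
Law of sines: r = s·sin R/sin S ≈ 479.91.
Law of sines: t = s·sin T/sin S ≈ 188.29.
Area = ½·s·r·sin T ≈ 31385.
The altitude from R has length 2·area/r ≈ 130.8.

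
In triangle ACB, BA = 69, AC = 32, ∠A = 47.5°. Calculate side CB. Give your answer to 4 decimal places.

By the law of cosines, CB² = BA² + AC² − 2·BA·AC·cos A = 2801.6, so CB ≈ 52.93.

52.9301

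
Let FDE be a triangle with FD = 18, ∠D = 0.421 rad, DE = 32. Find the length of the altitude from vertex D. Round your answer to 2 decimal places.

h_D ≈ 13.67

By the law of cosines, EF² = FD² + DE² − 2·FD·DE·cos D = 296.59, so EF ≈ 17.222.
Area = ½·FD·DE·sin D ≈ 117.7.
The altitude from D has length 2·area/EF ≈ 13.668.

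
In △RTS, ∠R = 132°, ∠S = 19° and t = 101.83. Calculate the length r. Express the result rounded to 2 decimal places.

156.09

The third angle is ∠T = 180° − ∠S − ∠R = 29.00°.
Law of sines: r = t·sin R/sin T ≈ 156.09.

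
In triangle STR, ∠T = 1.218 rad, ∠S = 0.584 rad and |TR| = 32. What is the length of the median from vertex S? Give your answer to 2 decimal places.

m_S ≈ 53.13

The third angle is ∠R = π − ∠S − ∠T = 1.340 rad.
Law of sines: |RS| = |TR|·sin T/sin S ≈ 54.463.
Law of sines: |ST| = |TR|·sin R/sin S ≈ 56.493.
Median from S: ½√(2·|RS|² + 2·|ST|² − |TR|²) ≈ 53.131.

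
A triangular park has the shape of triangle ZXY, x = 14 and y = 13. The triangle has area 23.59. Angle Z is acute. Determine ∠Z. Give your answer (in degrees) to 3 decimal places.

From area = ½·x·y·sin Z, we get sin Z = 2·area/(x·y) ≈ 0.25923.
Taking the acute solution, ∠Z ≈ 15.02°.

∠Z ≈ 15.024°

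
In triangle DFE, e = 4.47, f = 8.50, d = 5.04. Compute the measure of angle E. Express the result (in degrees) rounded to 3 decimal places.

24.971

By the law of cosines, cos E = (d² + f² − e²) / (2·d·f) ≈ 0.90652, so ∠E ≈ 24.97°.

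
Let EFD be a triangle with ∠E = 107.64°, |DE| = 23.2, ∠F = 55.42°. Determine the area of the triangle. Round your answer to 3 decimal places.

The third angle is ∠D = 180° − ∠E − ∠F = 16.94°.
Law of sines: |FD| = |DE|·sin E/sin F ≈ 26.853.
Law of sines: |EF| = |DE|·sin D/sin F ≈ 8.2103.
Area = ½·|DE|·|FD|·sin D ≈ 90.761.

area ≈ 90.761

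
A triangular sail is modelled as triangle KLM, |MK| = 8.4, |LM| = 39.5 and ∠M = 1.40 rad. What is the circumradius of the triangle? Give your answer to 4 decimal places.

R ≈ 19.7685

By the law of cosines, |KL|² = |LM|² + |MK|² − 2·|LM|·|MK|·cos M = 1518, so |KL| ≈ 38.962.
Area = ½·|LM|·|MK|·sin M ≈ 163.49.
Circumradius = |KL|/(2 sin M) ≈ 19.769.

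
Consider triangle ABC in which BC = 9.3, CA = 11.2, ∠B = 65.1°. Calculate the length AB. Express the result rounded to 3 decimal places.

Law of sines: sin A = BC·sin B/CA ≈ 0.75317.
Since CA ≥ BC, only the acute value applies: ∠A ≈ 48.87°.
Then ∠C = 180° − ∠B − ∠A ≈ 66.03°.
Law of sines gives AB = CA·sin C/sin B ≈ 11.283.

11.283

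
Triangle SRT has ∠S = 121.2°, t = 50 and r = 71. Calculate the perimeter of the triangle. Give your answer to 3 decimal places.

perimeter ≈ 226.920

By the law of cosines, s² = r² + t² − 2·r·t·cos S = 11219, so s ≈ 105.92.
Semiperimeter p = (105.92+71+50)/2 = 113.46.
Perimeter = 105.92 + 71 + 50 = 226.92.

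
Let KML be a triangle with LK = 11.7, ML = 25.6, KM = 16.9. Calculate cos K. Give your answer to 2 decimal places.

By the law of cosines, cos K = (LK² + KM² − ML²) / (2·LK·KM) ≈ -0.58883, so ∠K ≈ 126.07°.

cos K ≈ -0.59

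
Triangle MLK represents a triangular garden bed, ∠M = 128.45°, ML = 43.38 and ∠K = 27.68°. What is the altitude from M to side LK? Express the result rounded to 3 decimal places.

The third angle is ∠L = 180° − ∠K − ∠M = 23.87°.
Law of sines: LK = ML·sin M/sin K ≈ 73.134.
Law of sines: KM = ML·sin L/sin K ≈ 37.789.
Area = ½·ML·LK·sin L ≈ 641.91.
The altitude from M has length 2·area/LK ≈ 17.554.

h_M ≈ 17.554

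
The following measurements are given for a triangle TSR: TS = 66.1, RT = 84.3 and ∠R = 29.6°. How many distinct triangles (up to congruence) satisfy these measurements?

2

RT·sin R = 84.3·sin(29.6°) ≈ 41.64.
Since RT sin R < TS < RT (41.64 < 66.1 < 84.3), two triangles exist.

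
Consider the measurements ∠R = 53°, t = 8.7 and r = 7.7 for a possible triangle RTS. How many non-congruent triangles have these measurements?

2

t·sin R = 8.7·sin(53°) ≈ 6.948.
Since t sin R < r < t (6.948 < 7.7 < 8.7), two triangles exist.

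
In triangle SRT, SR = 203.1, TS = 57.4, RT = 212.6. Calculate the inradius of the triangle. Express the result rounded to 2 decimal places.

Semiperimeter s = (212.6 + 57.4 + 203.1)/2 = 236.55.
Heron's formula: area = √(236.55·23.95·179.15·33.45) ≈ 5826.7.
Inradius = area/s = 5826.7/236.55 ≈ 24.632.

r ≈ 24.63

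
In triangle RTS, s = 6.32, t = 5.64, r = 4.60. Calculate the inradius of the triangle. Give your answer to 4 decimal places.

1.5165

Semiperimeter p = (4.6 + 5.64 + 6.32)/2 = 8.28.
Heron's formula: area = √(8.28·3.68·2.64·1.96) ≈ 12.557.
Inradius = area/p = 12.557/8.28 ≈ 1.5165.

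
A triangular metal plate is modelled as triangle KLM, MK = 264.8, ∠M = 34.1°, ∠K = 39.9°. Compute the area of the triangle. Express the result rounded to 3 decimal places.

The third angle is ∠L = 180° − ∠M − ∠K = 106.00°.
Law of sines: LM = MK·sin K/sin L ≈ 176.7.
Law of sines: KL = MK·sin M/sin L ≈ 154.44.
Area = ½·MK·LM·sin M ≈ 13116.

13116.265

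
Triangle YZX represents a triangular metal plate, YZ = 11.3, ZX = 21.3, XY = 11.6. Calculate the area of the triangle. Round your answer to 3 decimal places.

Semiperimeter s = (21.3 + 11.6 + 11.3)/2 = 22.1.
Heron's formula: area = √(22.1·0.8·10.5·10.8) ≈ 44.776.

44.776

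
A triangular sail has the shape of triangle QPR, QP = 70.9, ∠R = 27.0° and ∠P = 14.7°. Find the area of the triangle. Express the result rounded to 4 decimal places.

The third angle is ∠Q = 180° − ∠P − ∠R = 138.30°.
Law of sines: PR = QP·sin Q/sin R ≈ 103.89.
Law of sines: RQ = QP·sin P/sin R ≈ 39.63.
Area = ½·QP·PR·sin P ≈ 934.56.

934.5605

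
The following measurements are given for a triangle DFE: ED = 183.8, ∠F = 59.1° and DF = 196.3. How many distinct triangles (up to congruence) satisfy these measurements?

DF·sin F = 196.3·sin(59.1°) ≈ 168.4.
Since DF sin F < ED < DF (168.4 < 183.8 < 196.3), two triangles exist.

2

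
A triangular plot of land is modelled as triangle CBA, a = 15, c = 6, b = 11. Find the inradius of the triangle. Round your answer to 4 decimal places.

1.7678

Semiperimeter s = (6 + 11 + 15)/2 = 16.
Heron's formula: area = √(16·10·5·1) ≈ 28.284.
Inradius = area/s = 28.284/16 ≈ 1.7678.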